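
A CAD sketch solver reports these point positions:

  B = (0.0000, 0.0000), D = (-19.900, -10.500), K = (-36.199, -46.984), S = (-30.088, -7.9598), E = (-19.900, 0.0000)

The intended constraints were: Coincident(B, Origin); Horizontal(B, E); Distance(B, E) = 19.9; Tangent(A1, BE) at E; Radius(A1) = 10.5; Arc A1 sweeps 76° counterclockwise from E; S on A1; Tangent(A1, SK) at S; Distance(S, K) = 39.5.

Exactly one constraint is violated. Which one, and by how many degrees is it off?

Tangent(A1, SK) at S — off by 5.10°.

B = (0.00, 0.00) ✓; B.y = 0.00, E.y = 0.00 ✓; |BE| = 19.90 ✓; ∠(DE, EB) = 90.00° ✓; |DE| = 10.50 ✓; bearing(D→S) − bearing(D→E) = 76.00° ✓; |DS| = 10.50 ✓; ∠(DS, SK) = 84.90° ✗; |SK| = 39.50 ✓.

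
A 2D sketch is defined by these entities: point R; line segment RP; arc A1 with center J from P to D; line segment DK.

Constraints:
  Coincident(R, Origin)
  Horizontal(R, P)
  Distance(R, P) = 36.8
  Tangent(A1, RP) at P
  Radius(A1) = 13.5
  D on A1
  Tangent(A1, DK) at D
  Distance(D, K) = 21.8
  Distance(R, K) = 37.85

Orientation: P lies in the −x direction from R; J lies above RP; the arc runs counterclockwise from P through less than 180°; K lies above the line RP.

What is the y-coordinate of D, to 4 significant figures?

11.01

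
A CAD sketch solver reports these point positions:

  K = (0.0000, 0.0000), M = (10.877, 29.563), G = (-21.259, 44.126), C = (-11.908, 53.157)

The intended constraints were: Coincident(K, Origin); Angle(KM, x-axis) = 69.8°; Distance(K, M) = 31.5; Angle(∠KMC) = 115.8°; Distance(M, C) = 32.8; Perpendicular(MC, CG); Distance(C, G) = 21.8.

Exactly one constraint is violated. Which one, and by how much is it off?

Distance(C, G) = 21.8 — off by 8.80.

K = (0.00, 0.00) ✓; KM at 69.80° ✓; |KM| = 31.50 ✓; ∠KMC = 115.8° ✓; |MC| = 32.80 ✓; ∠(MC, CG) = 90.00° ✓; |CG| = 13.00 ✗.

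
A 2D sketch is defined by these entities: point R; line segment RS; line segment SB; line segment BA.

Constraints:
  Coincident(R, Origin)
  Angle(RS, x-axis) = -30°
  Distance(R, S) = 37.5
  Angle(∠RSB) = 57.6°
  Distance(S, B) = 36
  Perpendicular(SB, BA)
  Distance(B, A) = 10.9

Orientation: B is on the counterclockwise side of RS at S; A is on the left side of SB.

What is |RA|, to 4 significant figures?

26.16

∠RSB = 57.6°, so SB runs at -30.0° + (180° − 57.6°) = 92.40° from the x-axis; with |SB| = 36.0, B = S + 36.0·(cos 92.40°, sin 92.40°) = (30.97, 17.22). SB is perpendicular to BA; with |BA| = 10.9 on the left of SB, A = B + 10.9·(-0.9991, -0.04188) = (20.08, 16.76). Then |RA| = |A − R| = 26.16.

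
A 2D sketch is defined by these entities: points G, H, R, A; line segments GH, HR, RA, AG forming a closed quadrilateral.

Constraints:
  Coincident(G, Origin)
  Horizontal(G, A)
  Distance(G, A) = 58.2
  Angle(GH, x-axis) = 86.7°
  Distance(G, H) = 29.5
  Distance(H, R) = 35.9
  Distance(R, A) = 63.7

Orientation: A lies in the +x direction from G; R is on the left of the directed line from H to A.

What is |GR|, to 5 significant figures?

61.374

Checks: |HR| = 35.90 ✓; |RA| = 63.70 ✓.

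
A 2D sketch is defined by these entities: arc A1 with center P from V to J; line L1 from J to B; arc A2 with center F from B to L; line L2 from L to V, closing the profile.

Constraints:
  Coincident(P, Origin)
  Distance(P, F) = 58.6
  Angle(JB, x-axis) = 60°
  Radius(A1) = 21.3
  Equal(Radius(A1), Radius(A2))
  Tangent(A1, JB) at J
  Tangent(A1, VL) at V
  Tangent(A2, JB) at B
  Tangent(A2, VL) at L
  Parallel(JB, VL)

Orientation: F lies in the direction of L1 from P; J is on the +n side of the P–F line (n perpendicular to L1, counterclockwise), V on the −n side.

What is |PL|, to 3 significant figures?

62.4

Tangency of A1 to both parallel lines with radius 21.3 puts J and V at P ± 21.3·n: J = (-18.4, 10.7), V = (18.4, -10.7). Equal radii place B and L the same way about F: B = F + 21.3·n = (10.9, 61.4), L = F − 21.3·n = (47.7, 40.1). Then |PL| = |L − P| = 62.4.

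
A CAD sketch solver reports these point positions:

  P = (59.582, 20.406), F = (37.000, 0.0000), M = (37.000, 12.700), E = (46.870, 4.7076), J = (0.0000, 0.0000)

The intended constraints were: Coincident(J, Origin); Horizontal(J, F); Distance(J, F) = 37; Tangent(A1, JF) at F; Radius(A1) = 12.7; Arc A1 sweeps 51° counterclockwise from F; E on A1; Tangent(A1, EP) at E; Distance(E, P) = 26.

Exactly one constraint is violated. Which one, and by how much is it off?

Distance(E, P) = 26 — off by 5.80.

J = (0.00, 0.00) ✓; J.y = 0.00, F.y = 0.00 ✓; |JF| = 37.00 ✓; ∠(MF, FJ) = 90.00° ✓; |MF| = 12.70 ✓; bearing(M→E) − bearing(M→F) = 51.00° ✓; |ME| = 12.70 ✓; ∠(ME, EP) = 90.00° ✓; |EP| = 20.20 ✗.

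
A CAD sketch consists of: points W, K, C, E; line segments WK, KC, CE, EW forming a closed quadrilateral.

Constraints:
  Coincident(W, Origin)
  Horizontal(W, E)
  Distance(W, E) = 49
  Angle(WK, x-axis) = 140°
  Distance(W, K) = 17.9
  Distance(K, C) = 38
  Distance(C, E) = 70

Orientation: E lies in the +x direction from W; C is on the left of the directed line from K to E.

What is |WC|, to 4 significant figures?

47.77

Checks: W = (0.00, 0.00) ✓; |KC| = 38.00 ✓; |CE| = 70.00 ✓.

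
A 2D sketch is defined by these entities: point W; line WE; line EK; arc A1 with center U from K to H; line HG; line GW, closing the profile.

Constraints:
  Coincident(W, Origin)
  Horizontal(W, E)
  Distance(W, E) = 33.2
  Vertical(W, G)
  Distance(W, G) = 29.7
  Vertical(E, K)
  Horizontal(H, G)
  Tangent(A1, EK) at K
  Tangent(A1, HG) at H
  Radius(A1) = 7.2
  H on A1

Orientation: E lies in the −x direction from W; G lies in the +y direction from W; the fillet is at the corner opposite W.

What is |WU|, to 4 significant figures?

34.38

WG is vertical with |WG| = 29.7 and G on the +y side, so G = (0.000, 29.70). The virtual corner opposite W is at (-33.20, 29.70). A1 meets EK tangentially, so UK is at right angles to EK and since A1 is tangent to HG there, UH ⟂ HG, with radius 7.2, so the center U sits 7.2 in from both sides at U = (-26.00, 22.50). Then |WU| = |U − W| = 34.38.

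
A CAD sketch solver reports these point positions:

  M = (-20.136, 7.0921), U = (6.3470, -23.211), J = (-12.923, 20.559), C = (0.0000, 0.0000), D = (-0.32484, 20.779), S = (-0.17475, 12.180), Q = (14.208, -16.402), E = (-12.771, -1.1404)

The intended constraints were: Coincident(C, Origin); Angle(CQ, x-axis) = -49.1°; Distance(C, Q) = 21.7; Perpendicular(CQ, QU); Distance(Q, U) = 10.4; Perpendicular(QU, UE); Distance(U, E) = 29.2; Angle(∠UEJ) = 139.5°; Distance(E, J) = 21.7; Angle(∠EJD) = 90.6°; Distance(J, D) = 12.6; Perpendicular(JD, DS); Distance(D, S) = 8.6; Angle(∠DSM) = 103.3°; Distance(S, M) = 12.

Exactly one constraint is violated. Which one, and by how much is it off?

Distance(S, M) = 12 — off by 8.60.

C = (0.00, 0.00) ✓; CQ at -49.10° ✓; |CQ| = 21.70 ✓; ∠(CQ, QU) = 90.00° ✓; |QU| = 10.40 ✓; ∠(QU, UE) = 90.00° ✓; |UE| = 29.20 ✓; ∠UEJ = 139.5° ✓; |EJ| = 21.70 ✓; ∠EJD = 90.60° ✓; |JD| = 12.60 ✓; ∠(JD, DS) = 90.00° ✓; |DS| = 8.600 ✓; ∠DSM = 103.3° ✓; |SM| = 20.60 ✗.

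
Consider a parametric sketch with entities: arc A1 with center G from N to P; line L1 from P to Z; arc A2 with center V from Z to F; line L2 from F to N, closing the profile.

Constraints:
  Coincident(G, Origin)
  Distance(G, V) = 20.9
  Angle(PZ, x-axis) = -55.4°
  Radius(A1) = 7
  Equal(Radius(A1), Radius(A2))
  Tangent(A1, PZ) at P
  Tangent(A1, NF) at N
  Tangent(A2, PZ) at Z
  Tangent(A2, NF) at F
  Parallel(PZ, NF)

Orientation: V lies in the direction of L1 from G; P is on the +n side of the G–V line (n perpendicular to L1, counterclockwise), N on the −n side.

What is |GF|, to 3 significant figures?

22.0

The slot axis is L1's direction at -55.4°, so u = (cos -55.4°, sin -55.4°) = (0.568, -0.823) and n = (−sin -55.4°, cos -55.4°) = (0.823, 0.568). G is at the origin and V lies 20.9 along u from G, so V = 20.9·u = (11.9, -17.2). Tangency of A1 to both parallel lines with radius 7.0 puts P and N at G ± 7.0·n: P = (5.76, 3.97), N = (-5.76, -3.97). Equal radii place Z and F the same way about V: Z = V + 7.0·n = (17.6, -13.2), F = V − 7.0·n = (6.11, -21.2). Then |GF| = |F − G| = 22.0.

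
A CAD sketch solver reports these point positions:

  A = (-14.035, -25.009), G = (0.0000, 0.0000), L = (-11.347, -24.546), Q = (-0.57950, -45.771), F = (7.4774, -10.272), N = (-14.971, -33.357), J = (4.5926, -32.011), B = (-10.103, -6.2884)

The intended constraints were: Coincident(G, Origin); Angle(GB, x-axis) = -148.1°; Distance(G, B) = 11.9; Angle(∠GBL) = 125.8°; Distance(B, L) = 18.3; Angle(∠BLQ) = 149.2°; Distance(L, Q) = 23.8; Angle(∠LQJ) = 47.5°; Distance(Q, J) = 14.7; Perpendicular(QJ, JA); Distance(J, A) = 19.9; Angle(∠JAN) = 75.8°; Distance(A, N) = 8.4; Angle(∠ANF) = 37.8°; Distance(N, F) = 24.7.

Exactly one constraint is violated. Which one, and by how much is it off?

Distance(N, F) = 24.7 — off by 7.50.

G = (0.00, 0.00) ✓; GB at -148.1° ✓; |GB| = 11.90 ✓; ∠GBL = 125.8° ✓; |BL| = 18.30 ✓; ∠BLQ = 149.2° ✓; |LQ| = 23.80 ✓; ∠LQJ = 47.50° ✓; |QJ| = 14.70 ✓; ∠(QJ, JA) = 90.00° ✓; |JA| = 19.90 ✓; ∠JAN = 75.80° ✓; |AN| = 8.400 ✓; ∠ANF = 37.80° ✓; |NF| = 32.20 ✗.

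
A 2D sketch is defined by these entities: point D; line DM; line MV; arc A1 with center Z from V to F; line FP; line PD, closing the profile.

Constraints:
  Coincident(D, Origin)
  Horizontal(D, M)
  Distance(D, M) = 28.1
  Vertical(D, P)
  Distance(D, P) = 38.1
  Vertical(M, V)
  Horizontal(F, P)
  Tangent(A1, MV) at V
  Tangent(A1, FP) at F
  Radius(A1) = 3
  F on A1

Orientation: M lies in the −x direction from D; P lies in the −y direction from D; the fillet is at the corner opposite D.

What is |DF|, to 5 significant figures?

45.625

D is at the origin; D and M share the same y with |DM| = 28.1 and M on the −x side, so M = (-28.100, 0.0000). D and P share the same x with |DP| = 38.1 and P on the −y side, so P = (0.0000, -38.100). The virtual corner opposite D is at (-28.100, -38.100). A1 meets MV tangentially, so ZV is at right angles to MV and the tangent condition forces ZF to be normal to FP, with radius 3.0, so the center Z sits 3.0 in from both sides at Z = (-25.100, -35.100). That places the tangent points at V = (-28.100, -35.100) on MV and F = (-25.100, -38.100) on FP. Then |DF| = |F − D| = 45.625.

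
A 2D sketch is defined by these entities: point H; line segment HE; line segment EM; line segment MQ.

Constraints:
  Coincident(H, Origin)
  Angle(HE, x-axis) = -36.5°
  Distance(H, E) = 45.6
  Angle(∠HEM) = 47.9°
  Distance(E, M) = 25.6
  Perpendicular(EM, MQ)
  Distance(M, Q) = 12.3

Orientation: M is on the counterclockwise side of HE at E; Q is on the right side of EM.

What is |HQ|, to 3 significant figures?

46.4

H is at the origin; HE runs at -36.5° with length 45.6, so E = 45.6·(cos -36.5°, sin -36.5°) = (36.7, -27.1). ∠HEM = 47.9°, so EM runs at -36.5° + (180° − 47.9°) = 95.6° from the x-axis; with |EM| = 25.6, M = E + 25.6·(cos 95.6°, sin 95.6°) = (34.2, -1.65). EM is perpendicular to MQ; with |MQ| = 12.3 on the right of EM, Q = M + 12.3·(0.995, 0.0976) = (46.4, -0.446). Then |HQ| = |Q − H| = 46.4.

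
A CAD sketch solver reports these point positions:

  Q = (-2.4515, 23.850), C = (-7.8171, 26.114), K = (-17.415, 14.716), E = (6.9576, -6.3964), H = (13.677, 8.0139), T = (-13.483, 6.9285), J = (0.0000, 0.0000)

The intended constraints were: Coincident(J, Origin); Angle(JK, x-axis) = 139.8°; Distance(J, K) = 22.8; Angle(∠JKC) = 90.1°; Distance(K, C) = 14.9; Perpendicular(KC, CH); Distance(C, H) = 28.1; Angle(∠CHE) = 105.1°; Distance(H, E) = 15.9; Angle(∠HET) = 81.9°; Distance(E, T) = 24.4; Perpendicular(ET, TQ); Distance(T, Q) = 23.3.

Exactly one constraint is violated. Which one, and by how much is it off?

Distance(T, Q) = 23.3 — off by 3.10.

J = (0.00, 0.00) ✓; JK at 139.8° ✓; |JK| = 22.80 ✓; ∠JKC = 90.10° ✓; |KC| = 14.90 ✓; ∠(KC, CH) = 90.00° ✓; |CH| = 28.10 ✓; ∠CHE = 105.1° ✓; |HE| = 15.90 ✓; ∠HET = 81.90° ✓; |ET| = 24.40 ✓; ∠(ET, TQ) = 90.00° ✓; |TQ| = 20.20 ✗.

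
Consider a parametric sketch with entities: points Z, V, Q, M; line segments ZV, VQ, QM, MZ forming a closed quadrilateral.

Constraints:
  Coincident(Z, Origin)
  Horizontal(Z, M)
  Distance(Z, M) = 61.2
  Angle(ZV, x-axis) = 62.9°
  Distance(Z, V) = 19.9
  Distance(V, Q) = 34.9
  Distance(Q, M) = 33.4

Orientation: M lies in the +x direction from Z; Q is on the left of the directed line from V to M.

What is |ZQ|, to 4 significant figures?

50.73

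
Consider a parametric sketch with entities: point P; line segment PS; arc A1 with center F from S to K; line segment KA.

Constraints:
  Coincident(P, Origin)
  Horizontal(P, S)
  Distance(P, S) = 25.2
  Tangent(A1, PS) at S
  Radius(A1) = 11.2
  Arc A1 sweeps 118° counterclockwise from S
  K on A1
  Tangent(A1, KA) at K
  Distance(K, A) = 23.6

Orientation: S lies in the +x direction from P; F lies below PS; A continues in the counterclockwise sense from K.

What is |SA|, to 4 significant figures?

37.31

On A1, S sits at bearing 90° from F; a 118° counterclockwise sweep puts K at bearing 208°, so K = F + 11.2·(cos 208°, sin 208°) = (15.31, -16.46). A1 meets KA tangentially, so FK is at right angles to KA, so KA runs along (−sin 208°, cos 208°); with |KA| = 23.6, A = (26.39, -37.30). Then |SA| = |A − S| = 37.31.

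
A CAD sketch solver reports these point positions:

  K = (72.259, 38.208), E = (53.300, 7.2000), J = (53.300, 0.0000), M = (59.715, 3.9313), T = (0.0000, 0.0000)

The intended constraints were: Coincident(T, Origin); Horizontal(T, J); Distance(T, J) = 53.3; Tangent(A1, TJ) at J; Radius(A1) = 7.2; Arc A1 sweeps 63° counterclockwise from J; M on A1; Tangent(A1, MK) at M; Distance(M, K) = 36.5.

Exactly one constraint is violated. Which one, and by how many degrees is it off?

Tangent(A1, MK) at M — off by 6.90°.

T = (0.00, 0.00) ✓; T.y = 0.00, J.y = 0.00 ✓; |TJ| = 53.30 ✓; ∠(EJ, JT) = 90.00° ✓; |EJ| = 7.200 ✓; bearing(E→M) − bearing(E→J) = 63.00° ✓; |EM| = 7.200 ✓; ∠(EM, MK) = 83.10° ✗; |MK| = 36.50 ✓.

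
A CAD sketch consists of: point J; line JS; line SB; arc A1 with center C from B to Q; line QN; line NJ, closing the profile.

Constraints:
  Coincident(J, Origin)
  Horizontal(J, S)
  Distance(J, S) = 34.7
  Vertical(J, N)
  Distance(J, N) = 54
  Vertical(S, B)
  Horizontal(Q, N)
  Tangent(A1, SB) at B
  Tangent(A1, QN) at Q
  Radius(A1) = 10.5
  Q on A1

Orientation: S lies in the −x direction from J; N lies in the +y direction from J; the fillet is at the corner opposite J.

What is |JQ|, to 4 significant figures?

59.17

J is at the origin; JS is horizontal with |JS| = 34.7 and S on the −x side, so S = (-34.70, 0.000). JN is vertical with |JN| = 54.0 and N on the +y side, so N = (0.000, 54.00). The virtual corner opposite J is at (-34.70, 54.00). The tangent condition forces CB to be normal to SB and the tangent condition forces CQ to be normal to QN, with radius 10.5, so the center C sits 10.5 in from both sides at C = (-24.20, 43.50). That places the tangent points at B = (-34.70, 43.50) on SB and Q = (-24.20, 54.00) on QN. Then |JQ| = |Q − J| = 59.17.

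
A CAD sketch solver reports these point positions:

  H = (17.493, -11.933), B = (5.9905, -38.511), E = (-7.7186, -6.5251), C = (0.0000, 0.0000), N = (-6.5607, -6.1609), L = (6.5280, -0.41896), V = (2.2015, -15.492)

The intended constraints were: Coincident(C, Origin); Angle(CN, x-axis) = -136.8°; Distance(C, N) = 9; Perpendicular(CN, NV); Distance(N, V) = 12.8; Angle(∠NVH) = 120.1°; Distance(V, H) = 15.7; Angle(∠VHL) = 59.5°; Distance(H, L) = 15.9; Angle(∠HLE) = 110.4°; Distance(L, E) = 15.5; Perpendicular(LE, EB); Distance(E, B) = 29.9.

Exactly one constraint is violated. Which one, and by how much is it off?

Distance(E, B) = 29.9 — off by 4.90.

C = (0.00, 0.00) ✓; CN at -136.8° ✓; |CN| = 9.000 ✓; ∠(CN, NV) = 90.00° ✓; |NV| = 12.80 ✓; ∠NVH = 120.1° ✓; |VH| = 15.70 ✓; ∠VHL = 59.50° ✓; |HL| = 15.90 ✓; ∠HLE = 110.4° ✓; |LE| = 15.50 ✓; ∠(LE, EB) = 90.00° ✓; |EB| = 34.80 ✗.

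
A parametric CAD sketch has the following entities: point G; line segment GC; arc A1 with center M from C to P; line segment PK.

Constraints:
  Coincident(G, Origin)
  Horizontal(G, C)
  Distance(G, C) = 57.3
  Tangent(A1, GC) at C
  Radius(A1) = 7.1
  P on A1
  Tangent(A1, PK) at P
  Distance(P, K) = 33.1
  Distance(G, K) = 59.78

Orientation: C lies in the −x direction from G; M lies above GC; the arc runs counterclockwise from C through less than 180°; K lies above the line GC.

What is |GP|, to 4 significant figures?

50.64

Checks: |MP| = 7.100 ✓; ∠(MP, PK) = 90.00° ✓; |PK| = 33.10 ✓; |GK| = 59.78 ✓.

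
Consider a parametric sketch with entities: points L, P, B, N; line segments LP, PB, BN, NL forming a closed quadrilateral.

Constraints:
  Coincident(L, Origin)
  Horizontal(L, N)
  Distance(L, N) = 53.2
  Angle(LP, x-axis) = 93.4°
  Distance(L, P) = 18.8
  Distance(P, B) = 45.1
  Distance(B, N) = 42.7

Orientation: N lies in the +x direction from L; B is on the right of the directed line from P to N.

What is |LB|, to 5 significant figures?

28.215

L is at the origin; LN is horizontal with |LN| = 53.2 and N in +x, so N = (53.2, 0). LP runs at 93.4° with |LP| = 18.8, so P = (-1.1150, 18.767). B is determined by |PB| = 45.1 and |BN| = 42.7 together: it lies at the intersection of circle(P, 45.1) and circle(N, 42.7). With |PN| = 57.466, the foot of the radical line on PN is 30.566 from P and the perpendicular offset is √(45.1² − 30.566²) = 33.162. Taking the right-of-PN solution: B = (16.946, -22.559).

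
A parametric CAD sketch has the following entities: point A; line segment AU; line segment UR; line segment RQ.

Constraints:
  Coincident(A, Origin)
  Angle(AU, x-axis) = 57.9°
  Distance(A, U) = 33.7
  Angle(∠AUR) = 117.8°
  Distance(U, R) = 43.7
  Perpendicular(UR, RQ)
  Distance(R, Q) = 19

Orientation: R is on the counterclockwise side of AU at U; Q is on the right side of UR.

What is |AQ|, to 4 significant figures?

76.90

∠AUR = 117.8°, so UR runs at 57.9° + (180° − 117.8°) = 120.1° from the x-axis; with |UR| = 43.7, R = U + 43.7·(cos 120.1°, sin 120.1°) = (-4.008, 66.36). UR ⟂ RQ; with |RQ| = 19.0 on the right of UR, Q = R + 19.0·(0.8652, 0.5015) = (12.43, 75.88). Then |AQ| = |Q − A| = 76.90.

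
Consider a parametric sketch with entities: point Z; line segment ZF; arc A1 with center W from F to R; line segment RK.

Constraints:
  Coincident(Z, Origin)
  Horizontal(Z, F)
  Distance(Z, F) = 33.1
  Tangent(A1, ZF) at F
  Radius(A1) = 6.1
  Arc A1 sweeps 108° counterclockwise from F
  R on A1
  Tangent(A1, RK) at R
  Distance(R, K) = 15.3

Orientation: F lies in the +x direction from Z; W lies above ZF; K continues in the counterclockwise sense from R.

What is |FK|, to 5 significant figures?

22.562

Z is at the origin; Z and F share the same y with |ZF| = 33.1 and F on the +x side, so F = (33.100, 0.0000). The tangent condition forces WF to be normal to ZF, so W = F + (0, 6.1) = (33.100, 6.1000). On A1, F sits at bearing -90° from W; a 108° counterclockwise sweep puts R at bearing 18°, so R = W + 6.1·(cos 18°, sin 18°) = (38.901, 7.9850). Tangency of A1 to RK means the radius WR is perpendicular to RK, so RK runs along (−sin 18°, cos 18°); with |RK| = 15.3, K = (34.173, 22.536). Then |FK| = |K − F| = 22.562.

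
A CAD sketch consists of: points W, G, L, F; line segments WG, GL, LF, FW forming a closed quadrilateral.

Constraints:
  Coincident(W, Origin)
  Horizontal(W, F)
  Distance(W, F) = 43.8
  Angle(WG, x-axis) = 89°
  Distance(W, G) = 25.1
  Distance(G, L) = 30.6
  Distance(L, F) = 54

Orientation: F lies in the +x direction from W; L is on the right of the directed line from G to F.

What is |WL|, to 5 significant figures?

10.715

Checks: |GL| = 30.60 ✓; |LF| = 54.00 ✓.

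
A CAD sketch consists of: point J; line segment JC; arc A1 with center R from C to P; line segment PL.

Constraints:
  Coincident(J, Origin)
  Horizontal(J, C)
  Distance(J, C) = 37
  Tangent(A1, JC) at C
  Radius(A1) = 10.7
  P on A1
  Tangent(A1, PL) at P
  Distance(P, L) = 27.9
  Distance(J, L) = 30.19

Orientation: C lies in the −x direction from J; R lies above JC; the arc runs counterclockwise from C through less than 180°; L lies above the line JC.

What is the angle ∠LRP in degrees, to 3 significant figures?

69.0°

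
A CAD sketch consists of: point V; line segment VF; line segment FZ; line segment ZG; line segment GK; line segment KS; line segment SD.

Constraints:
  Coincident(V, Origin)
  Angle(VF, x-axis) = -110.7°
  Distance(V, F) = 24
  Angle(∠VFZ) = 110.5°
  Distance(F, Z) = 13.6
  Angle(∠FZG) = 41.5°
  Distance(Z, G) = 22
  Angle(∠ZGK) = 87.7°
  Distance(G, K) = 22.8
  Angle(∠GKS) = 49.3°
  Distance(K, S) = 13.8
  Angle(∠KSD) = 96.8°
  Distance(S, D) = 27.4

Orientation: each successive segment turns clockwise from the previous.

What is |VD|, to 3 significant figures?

7.73

V is at the origin; VF runs at -110.7° with length 24.0, so F = (-8.48, -22.5). ∠VFZ = 110.5° gives FZ at 180° from the x-axis; with |FZ| = 13.6, Z = (-22.1, -22.4). ∠FZG = 41.5° gives ZG at 41.3° from the x-axis; with |ZG| = 22.0, G = (-5.56, -7.88). ∠ZGK = 87.7° gives GK at -51.0° from the x-axis; with |GK| = 22.8, K = (8.79, -25.6). ∠GKS = 49.3° gives KS at 178° from the x-axis; with |KS| = 13.8, S = (-5.00, -25.2). ∠KSD = 96.8° gives SD at 95.1° from the x-axis; with |SD| = 27.4, D = (-7.44, 2.10). Then |VD| = |D − V| = 7.73.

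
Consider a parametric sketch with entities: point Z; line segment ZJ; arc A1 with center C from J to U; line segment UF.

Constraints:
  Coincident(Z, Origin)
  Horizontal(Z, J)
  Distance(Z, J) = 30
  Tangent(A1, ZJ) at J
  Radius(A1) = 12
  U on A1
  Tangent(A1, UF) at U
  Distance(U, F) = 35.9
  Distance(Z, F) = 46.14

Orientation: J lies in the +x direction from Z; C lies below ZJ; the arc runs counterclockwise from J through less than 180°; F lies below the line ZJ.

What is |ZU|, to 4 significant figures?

20.62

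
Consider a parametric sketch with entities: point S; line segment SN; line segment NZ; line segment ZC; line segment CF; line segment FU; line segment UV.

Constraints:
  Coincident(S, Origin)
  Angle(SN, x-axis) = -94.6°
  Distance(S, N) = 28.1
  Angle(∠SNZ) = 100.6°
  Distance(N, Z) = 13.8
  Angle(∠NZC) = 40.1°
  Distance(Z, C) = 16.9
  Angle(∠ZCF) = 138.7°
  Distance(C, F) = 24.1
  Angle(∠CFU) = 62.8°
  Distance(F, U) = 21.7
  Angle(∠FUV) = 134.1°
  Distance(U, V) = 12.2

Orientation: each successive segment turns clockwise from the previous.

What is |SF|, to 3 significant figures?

25.0

S is at the origin; SN runs at -94.6° with length 28.1, so N = (-2.25, -28.0). ∠SNZ = 100.6° gives NZ at -174° from the x-axis; with |NZ| = 13.8, Z = (-16.0, -29.5). ∠NZC = 40.1° gives ZC at 46.1° from the x-axis; with |ZC| = 16.9, C = (-4.26, -17.3). ∠ZCF = 138.7° gives CF at 4.80° from the x-axis; with |CF| = 24.1, F = (19.8, -15.3). Then |SF| = |F − S| = 25.0.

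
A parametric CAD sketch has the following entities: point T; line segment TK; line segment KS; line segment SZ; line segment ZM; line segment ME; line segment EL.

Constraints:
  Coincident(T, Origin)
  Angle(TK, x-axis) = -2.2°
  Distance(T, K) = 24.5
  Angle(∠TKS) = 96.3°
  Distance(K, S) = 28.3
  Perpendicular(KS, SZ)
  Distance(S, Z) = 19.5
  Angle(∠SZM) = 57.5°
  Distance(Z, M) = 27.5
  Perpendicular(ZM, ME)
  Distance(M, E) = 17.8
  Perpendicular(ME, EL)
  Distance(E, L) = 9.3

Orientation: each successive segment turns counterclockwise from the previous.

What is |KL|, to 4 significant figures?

23.13

ZM is perpendicular to ME, so ME runs at 24.00°; with |ME| = 17.8, E = (36.83, 12.05). ME is perpendicular to EL, so EL runs at 114.0°; with |EL| = 9.3, L = (33.04, 20.54). Then |KL| = |L − K| = 23.13.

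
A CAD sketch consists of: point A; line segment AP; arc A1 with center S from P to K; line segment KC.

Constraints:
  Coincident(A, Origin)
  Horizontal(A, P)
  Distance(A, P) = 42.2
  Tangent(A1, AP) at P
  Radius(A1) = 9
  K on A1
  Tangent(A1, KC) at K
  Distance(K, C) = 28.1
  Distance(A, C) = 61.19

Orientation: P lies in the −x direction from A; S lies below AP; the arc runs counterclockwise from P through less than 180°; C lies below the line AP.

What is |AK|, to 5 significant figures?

52.113

Checks: A = (0.00, 0.00) ✓; |SK| = 9.000 ✓; ∠(SK, KC) = 90.00° ✓; |KC| = 28.10 ✓; |AC| = 61.19 ✓.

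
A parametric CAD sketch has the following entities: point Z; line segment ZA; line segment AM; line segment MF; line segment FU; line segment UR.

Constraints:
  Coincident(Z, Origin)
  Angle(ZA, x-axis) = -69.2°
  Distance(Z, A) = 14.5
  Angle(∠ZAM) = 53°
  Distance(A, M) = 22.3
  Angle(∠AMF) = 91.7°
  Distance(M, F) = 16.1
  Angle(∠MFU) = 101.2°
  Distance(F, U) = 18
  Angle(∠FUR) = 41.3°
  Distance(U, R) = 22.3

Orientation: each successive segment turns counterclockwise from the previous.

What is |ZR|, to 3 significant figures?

13.5

Z is at the origin; ZA runs at -69.2° with length 14.5, so A = (5.15, -13.6). ∠ZAM = 53.0° gives AM at 57.8° from the x-axis; with |AM| = 22.3, M = (17.0, 5.32). ∠AMF = 91.7° gives MF at 146° from the x-axis; with |MF| = 16.1, F = (3.67, 14.3). ∠MFU = 101.2° gives FU at -135° from the x-axis; with |FU| = 18.0, U = (-9.08, 1.59). ∠FUR = 41.3° gives UR at 3.60° from the x-axis; with |UR| = 22.3, R = (13.2, 2.99). Then |ZR| = |R − Z| = 13.5.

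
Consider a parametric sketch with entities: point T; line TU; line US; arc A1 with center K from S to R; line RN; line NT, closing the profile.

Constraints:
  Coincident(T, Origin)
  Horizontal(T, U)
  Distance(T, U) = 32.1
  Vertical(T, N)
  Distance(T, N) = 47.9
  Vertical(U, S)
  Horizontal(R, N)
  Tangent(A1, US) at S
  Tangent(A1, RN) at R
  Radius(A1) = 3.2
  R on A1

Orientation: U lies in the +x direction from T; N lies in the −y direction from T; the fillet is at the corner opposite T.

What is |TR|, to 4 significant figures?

55.94

T is at the origin; T and U share the same y with |TU| = 32.1 and U on the +x side, so U = (32.10, 0.000). TN is vertical with |TN| = 47.9 and N on the −y side, so N = (0.000, -47.90). The virtual corner opposite T is at (32.10, -47.90). Tangency of A1 to US means the radius KS is perpendicular to US and the tangent condition forces KR to be normal to RN, with radius 3.2, so the center K sits 3.2 in from both sides at K = (28.90, -44.70). That places the tangent points at S = (32.10, -44.70) on US and R = (28.90, -47.90) on RN. Then |TR| = |R − T| = 55.94.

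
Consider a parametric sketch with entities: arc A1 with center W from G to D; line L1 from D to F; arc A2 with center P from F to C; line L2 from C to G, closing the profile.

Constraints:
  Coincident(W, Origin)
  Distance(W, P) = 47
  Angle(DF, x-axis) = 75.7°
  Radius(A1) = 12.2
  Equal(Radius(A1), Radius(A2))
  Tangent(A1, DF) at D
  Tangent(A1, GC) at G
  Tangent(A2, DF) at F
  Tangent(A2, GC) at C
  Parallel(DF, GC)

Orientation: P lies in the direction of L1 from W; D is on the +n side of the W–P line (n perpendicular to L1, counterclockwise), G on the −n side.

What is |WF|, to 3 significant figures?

48.6

The slot axis is L1's direction at 75.7°, so u = (cos 75.7°, sin 75.7°) = (0.247, 0.969) and n = (−sin 75.7°, cos 75.7°) = (-0.969, 0.247). W is at the origin and P lies 47.0 along u from W, so P = 47.0·u = (11.6, 45.5). Tangency of A1 to both parallel lines with radius 12.2 puts D and G at W ± 12.2·n: D = (-11.8, 3.01), G = (11.8, -3.01). Equal radii place F and C the same way about P: F = P + 12.2·n = (-0.213, 48.6), C = P − 12.2·n = (23.4, 42.5). Then |WF| = |F − W| = 48.6.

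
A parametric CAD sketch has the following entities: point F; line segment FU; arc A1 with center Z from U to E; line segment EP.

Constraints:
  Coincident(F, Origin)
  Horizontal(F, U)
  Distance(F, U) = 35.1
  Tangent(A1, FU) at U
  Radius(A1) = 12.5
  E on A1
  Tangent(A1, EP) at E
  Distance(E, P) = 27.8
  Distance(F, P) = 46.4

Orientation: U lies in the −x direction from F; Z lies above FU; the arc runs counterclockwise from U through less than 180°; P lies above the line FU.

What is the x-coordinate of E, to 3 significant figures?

-22.6

F is at the origin; F and U share the same y with |FU| = 35.1 and U on the −x side, so U = (-35.1, 0.00). Since A1 is tangent to FU there, ZU ⟂ FU, so Z = U + (0, 12.5) = (-35.1, 12.5). Since ZE ⟂ EP (tangency), |ZP| = √(12.5² + 27.8²) = 30.5 regardless of where E sits on A1. So P lies on both circle(F, 46.4) and circle(Z, 30.5); the above-FU intersection is P = (-22.8, 40.4). E is the foot of the tangent from P: E = (-22.6, 12.6).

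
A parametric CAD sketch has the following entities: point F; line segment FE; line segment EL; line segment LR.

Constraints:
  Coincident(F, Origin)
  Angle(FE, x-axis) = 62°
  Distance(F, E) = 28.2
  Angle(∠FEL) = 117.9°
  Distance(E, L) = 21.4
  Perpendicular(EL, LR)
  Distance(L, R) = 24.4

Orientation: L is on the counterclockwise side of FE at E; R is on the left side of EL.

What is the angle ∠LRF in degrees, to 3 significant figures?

90.9°

F is at the origin; FE runs at 62.0° with length 28.2, so E = 28.2·(cos 62.0°, sin 62.0°) = (13.2, 24.9). ∠FEL = 117.9°, so EL runs at 62.0° + (180° − 117.9°) = 124° from the x-axis; with |EL| = 21.4, L = E + 21.4·(cos 124°, sin 124°) = (1.24, 42.6). The perpendicularity gives LR at right angles to EL; with |LR| = 24.4 on the left of EL, R = L + 24.4·(-0.828, -0.561) = (-19.0, 28.9). Then cos ∠LRF = RL·RF / (|RL||RF|), giving 90.9°.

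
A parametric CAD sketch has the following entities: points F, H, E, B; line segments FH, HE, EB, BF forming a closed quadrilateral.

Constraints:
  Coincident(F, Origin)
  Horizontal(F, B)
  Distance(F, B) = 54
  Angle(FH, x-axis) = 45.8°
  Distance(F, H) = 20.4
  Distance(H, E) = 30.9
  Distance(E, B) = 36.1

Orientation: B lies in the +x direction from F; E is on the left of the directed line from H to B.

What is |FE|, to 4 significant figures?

51.13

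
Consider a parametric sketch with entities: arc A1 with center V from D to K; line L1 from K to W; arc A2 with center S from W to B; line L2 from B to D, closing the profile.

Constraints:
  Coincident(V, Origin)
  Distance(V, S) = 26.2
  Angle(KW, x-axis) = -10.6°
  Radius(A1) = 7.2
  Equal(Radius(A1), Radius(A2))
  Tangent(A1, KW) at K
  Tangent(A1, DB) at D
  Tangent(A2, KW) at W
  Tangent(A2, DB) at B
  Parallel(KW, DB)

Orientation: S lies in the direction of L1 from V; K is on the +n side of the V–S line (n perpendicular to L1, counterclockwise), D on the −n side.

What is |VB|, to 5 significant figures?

27.171

The slot axis is L1's direction at -10.6°, so u = (cos -10.6°, sin -10.6°) = (0.98294, -0.18395) and n = (−sin -10.6°, cos -10.6°) = (0.18395, 0.98294). V is at the origin and S lies 26.2 along u from V, so S = 26.2·u = (25.753, -4.8195). Tangency of A1 to both parallel lines with radius 7.2 puts K and D at V ± 7.2·n: K = (1.3244, 7.0771), D = (-1.3244, -7.0771). Equal radii place W and B the same way about S: W = S + 7.2·n = (27.077, 2.2576), B = S − 7.2·n = (24.428, -11.897). Then |VB| = |B − V| = 27.171.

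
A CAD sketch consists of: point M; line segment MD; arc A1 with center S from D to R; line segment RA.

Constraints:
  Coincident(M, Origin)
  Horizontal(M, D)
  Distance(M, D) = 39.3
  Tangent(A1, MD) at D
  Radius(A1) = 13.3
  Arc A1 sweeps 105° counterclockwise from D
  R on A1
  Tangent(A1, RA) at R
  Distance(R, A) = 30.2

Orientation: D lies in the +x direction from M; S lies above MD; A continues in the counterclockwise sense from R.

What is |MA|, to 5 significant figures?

63.822

On A1, D sits at bearing -90° from S; a 105° counterclockwise sweep puts R at bearing 15°, so R = S + 13.3·(cos 15°, sin 15°) = (52.147, 16.742). Tangency of A1 to RA means the radius SR is perpendicular to RA, so RA runs along (−sin 15°, cos 15°); with |RA| = 30.2, A = (44.330, 45.913). Then |MA| = |A − M| = 63.822.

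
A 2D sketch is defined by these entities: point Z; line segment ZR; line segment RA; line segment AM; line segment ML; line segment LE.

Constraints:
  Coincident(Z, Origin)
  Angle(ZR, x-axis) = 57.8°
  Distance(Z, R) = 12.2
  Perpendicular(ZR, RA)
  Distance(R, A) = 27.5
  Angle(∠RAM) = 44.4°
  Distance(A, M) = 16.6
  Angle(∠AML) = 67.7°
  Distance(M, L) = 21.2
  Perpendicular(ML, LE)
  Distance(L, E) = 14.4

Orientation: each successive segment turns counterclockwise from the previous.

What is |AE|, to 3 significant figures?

14.9

∠AML = 67.7° gives ML at 35.7° from the x-axis; with |ML| = 21.2, L = (4.29, 21.2). ML is perpendicular to LE, so LE runs at 126°; with |LE| = 14.4, E = (-4.11, 32.9). Then |AE| = |E − A| = 14.9.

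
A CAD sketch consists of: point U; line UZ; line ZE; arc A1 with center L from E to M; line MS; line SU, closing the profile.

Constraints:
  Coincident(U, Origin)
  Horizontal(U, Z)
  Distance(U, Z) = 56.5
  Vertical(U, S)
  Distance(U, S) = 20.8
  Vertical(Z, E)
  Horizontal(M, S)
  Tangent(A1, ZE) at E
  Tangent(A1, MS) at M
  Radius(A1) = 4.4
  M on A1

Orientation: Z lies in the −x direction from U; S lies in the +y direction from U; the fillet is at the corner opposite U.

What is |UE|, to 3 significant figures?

58.8

U is at the origin; U and Z share the same y with |UZ| = 56.5 and Z on the −x side, so Z = (-56.5, 0.00). U and S share the same x with |US| = 20.8 and S on the +y side, so S = (0.00, 20.8). The virtual corner opposite U is at (-56.5, 20.8). A1 meets ZE tangentially, so LE is at right angles to ZE and since A1 is tangent to MS there, LM ⟂ MS, with radius 4.4, so the center L sits 4.4 in from both sides at L = (-52.1, 16.4). That places the tangent points at E = (-56.5, 16.4) on ZE and M = (-52.1, 20.8) on MS. Then |UE| = |E − U| = 58.8.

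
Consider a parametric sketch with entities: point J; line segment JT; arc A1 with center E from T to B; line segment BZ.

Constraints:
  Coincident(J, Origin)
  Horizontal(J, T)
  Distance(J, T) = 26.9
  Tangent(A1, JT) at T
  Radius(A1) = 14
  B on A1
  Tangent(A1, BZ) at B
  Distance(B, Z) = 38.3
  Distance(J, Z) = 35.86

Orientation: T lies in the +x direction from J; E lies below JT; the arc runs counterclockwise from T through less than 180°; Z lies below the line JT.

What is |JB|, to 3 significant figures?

16.8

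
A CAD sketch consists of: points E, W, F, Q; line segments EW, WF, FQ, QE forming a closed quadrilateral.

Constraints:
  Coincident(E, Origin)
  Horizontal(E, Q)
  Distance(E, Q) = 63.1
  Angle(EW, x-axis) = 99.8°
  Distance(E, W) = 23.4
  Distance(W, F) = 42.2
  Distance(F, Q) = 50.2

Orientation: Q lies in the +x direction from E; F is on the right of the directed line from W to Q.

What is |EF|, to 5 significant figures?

20.979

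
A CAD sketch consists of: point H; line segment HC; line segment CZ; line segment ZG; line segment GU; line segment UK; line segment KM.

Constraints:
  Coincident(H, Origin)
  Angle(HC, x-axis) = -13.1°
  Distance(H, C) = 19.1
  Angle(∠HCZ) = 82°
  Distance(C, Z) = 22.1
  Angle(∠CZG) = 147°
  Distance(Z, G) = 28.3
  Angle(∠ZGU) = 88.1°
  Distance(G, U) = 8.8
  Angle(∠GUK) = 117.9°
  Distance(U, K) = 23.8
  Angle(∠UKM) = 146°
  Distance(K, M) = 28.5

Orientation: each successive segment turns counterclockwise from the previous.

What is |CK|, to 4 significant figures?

26.16

H is at the origin; HC runs at -13.1° with length 19.1, so C = (18.60, -4.329). ∠HCZ = 82.0° gives CZ at 84.90° from the x-axis; with |CZ| = 22.1, Z = (20.57, 17.68). ∠CZG = 147.0° gives ZG at 117.9° from the x-axis; with |ZG| = 28.3, G = (7.325, 42.69). ∠ZGU = 88.1° gives GU at -150.2° from the x-axis; with |GU| = 8.8, U = (-0.3112, 38.32). ∠GUK = 117.9° gives UK at -88.10° from the x-axis; with |UK| = 23.8, K = (0.4778, 14.53). Then |CK| = |K − C| = 26.16.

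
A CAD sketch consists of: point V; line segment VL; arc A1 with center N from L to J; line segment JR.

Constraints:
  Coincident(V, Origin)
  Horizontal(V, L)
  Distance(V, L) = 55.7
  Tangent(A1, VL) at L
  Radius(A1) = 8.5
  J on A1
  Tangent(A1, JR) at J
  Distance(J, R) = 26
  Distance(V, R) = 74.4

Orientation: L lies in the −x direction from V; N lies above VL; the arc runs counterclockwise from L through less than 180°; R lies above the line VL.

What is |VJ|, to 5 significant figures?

51.251

V is at the origin; V and L share the same y with |VL| = 55.7 and L on the −x side, so L = (-55.700, 0.0000). Since A1 is tangent to VL there, NL ⟂ VL, so N = L + (0, 8.5) = (-55.700, 8.5000). Since NJ ⟂ JR (tangency), |NR| = √(8.5² + 26.0²) = 27.354 regardless of where J sits on A1. So R lies on both circle(V, 74.4) and circle(N, 27.354); the above-VL intersection is R = (-66.327, 33.705). J is the foot of the tangent from R: J = (-49.282, 14.073).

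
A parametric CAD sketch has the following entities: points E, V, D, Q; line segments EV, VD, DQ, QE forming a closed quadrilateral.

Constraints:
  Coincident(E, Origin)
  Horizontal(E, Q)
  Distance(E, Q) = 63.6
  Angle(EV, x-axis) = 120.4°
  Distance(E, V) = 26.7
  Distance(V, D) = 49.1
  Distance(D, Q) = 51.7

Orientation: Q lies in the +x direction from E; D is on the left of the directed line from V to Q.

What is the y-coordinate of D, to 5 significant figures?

41.045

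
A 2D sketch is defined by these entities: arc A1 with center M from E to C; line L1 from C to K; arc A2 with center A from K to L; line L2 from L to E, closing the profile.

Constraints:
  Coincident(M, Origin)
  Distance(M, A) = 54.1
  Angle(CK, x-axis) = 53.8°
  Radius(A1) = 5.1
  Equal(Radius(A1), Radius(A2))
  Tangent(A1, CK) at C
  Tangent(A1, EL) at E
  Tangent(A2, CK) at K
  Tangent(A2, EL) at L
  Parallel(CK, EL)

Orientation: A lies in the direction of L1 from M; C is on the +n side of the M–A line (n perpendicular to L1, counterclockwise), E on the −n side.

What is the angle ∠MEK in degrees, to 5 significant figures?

79.323°

The slot axis is L1's direction at 53.8°, so u = (cos 53.8°, sin 53.8°) = (0.59061, 0.80696) and n = (−sin 53.8°, cos 53.8°) = (-0.80696, 0.59061). M is at the origin and A lies 54.1 along u from M, so A = 54.1·u = (31.952, 43.657). Tangency of A1 to both parallel lines with radius 5.1 puts C and E at M ± 5.1·n: C = (-4.1155, 3.0121), E = (4.1155, -3.0121). Equal radii place K and L the same way about A: K = A + 5.1·n = (27.836, 46.669), L = A − 5.1·n = (36.067, 40.644). Then cos ∠MEK = EM·EK / (|EM||EK|), giving 79.323°.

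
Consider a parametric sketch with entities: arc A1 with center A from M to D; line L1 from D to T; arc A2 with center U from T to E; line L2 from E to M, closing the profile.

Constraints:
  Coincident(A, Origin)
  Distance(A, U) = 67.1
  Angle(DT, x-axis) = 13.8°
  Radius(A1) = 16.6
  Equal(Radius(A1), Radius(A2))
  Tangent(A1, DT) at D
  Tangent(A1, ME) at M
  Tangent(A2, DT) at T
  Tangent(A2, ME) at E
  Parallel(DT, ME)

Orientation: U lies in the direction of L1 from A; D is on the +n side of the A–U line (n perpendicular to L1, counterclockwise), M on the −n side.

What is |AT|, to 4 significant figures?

69.12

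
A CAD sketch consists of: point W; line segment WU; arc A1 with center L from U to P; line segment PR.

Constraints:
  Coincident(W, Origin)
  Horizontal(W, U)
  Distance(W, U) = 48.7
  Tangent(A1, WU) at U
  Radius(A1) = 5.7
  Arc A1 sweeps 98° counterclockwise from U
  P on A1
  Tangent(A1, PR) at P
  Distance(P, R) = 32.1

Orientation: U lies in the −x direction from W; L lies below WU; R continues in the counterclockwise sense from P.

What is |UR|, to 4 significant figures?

38.30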